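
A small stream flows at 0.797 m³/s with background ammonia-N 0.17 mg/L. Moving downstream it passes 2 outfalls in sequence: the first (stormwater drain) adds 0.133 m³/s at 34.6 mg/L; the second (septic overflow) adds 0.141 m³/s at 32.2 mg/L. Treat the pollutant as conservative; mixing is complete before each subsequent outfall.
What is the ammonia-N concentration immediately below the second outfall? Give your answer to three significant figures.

8.66 mg/L

Below outfall 1: Q → 0.9300 m³/s, C = (0.7970·0.1700 + 0.1330·34.60)/0.9300 = 5.094 mg/L.
Below outfall 2: Q → 1.071 m³/s, C = (0.9300·5.094 + 0.1410·32.20)/1.071 = 8.662 mg/L.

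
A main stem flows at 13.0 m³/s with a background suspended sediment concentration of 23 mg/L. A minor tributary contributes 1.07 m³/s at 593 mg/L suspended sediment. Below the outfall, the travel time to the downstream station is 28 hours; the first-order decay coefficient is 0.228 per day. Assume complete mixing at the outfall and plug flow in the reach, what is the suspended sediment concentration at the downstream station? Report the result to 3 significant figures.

Flow-weighted average: C = (13.00·23.00 + 1.070·593.0) / 14.07 = 933.5/14.07 = 66.35 mg/L.
First-order decay: C = 66.35·exp(−k·t) = 66.35·0.7664 = 50.85 mg/L.

50.9 mg/L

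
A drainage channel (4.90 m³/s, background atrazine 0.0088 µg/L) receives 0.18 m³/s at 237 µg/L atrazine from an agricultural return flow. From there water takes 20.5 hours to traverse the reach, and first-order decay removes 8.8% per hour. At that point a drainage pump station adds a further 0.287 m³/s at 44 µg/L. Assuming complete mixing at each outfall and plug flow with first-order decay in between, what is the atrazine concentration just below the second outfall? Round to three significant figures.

3.56 µg/L

After mixing, C = (4.900·0.008800 + 0.1800·237.0) / 5.080 = 42.70/5.080 = 8.406 µg/L; combined flow 5.080 m³/s.
8.8%/h lost → k = −ln(1 − 0.088) = 0.09212 h⁻¹.
Applying C = C₀e^(−kt): 8.406 × 0.1513 = 1.272 µg/L.
Second outfall: C = (5.080·1.272 + 0.2870·44.00)/5.367 = 3.557 µg/L.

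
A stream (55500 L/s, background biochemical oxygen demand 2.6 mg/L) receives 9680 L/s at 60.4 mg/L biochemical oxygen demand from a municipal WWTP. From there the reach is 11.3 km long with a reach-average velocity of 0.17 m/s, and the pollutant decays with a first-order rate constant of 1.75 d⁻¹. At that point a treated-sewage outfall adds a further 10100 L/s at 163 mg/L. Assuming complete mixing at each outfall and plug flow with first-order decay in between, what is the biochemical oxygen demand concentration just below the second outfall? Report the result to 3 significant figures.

Mixed concentration C = ΣQC/ΣQ = (55500·2.600 + 9680·60.40) / 65180 = 729000/65180 = 11.18 mg/L; combined flow 65180 L/s.
Travel time t = 11.3·1000 / 0.17 = 66470 s = 18.46 h.
Decay over the reach: 11.18·exp(−kt) = 11.18·0.2602 = 2.910 mg/L.
At the second outfall, C = (65180·2.910 + 10100·163.0) / (65180 + 10100) = 24.39 mg/L.

24.4 mg/L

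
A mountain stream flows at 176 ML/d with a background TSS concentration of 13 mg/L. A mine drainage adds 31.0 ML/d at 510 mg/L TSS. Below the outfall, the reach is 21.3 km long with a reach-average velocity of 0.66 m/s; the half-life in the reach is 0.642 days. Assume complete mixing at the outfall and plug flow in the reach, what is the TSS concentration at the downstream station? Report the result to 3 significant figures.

Flow-weighted average: C = (176.0·13.00 + 31.00·510.0) / 207.0 = 18100/207.0 = 87.43 mg/L.
Travel time t = 21.3·1000 / 0.66 = 32270 s = 8.965 h.
Half-life 0.642 d → k = ln 2 / 0.642 = 1.080 d⁻¹.
First-order decay: C = 87.43·exp(−k·t) = 87.43·0.6681 = 58.41 mg/L.

58.4 mg/L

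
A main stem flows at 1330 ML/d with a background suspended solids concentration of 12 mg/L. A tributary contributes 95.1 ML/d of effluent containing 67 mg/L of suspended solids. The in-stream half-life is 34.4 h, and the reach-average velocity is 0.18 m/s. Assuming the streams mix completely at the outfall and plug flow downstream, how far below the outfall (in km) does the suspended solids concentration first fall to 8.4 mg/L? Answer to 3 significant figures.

20.1 km

Flow-weighted average: C = (1330·12.00 + 95.10·67.00) / 1425 = 22330/1425 = 15.67 mg/L.
Half-life 34.4 h → k = ln 2 / 34.4 = 0.02015 h⁻¹ = 0.4836 d⁻¹.
Set 15.67·exp(−k·t) = 8.4 → t = ln(15.67/8.4)/k = 111400 s = 30.95 h.
Distance = v·t = 0.18·111400 = 20050 m = 20.05 km.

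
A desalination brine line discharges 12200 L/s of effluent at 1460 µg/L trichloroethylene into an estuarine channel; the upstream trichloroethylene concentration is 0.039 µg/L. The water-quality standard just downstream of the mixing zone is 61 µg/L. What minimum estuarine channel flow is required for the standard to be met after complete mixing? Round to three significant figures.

Set C_mix = 61: (Q·0.03900 + 12200·1460) / (Q + 12200) = 61
→ Q = 12200·(1460 − 61)/(61 − 0.03900) = 280000 L/s.

280000 L/s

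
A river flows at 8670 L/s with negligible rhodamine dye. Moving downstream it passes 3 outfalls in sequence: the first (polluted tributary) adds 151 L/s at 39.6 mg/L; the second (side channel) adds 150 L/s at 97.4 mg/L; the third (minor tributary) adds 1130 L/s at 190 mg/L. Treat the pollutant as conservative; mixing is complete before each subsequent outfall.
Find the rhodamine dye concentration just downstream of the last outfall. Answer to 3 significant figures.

23.3 mg/L

After outfall 1: Q = 8670 + 151.0 = 8821 L/s; C = (8670·0 + 151.0·39.60)/8821 = 0.6779 mg/L.
After outfall 2: Q = 8821 + 150.0 = 8971 L/s; C = (8821·0.6779 + 150.0·97.40)/8971 = 2.295 mg/L.
After outfall 3: Q = 8971 + 1130 = 10100 L/s; C = (8971·2.295 + 1130·190.0)/10100 = 23.29 mg/L.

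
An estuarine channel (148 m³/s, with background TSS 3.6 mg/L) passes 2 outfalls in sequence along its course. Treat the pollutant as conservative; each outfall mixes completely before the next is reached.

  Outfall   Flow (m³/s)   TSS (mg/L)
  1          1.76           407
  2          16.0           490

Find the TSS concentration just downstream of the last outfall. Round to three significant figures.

After outfall 1: Q = 148.0 + 1.760 = 149.8 m³/s; C = (148.0·3.600 + 1.760·407.0)/149.8 = 8.341 mg/L.
After outfall 2: Q = 149.8 + 16.00 = 165.8 m³/s; C = (149.8·8.341 + 16.00·490.0)/165.8 = 54.83 mg/L.

54.8 mg/L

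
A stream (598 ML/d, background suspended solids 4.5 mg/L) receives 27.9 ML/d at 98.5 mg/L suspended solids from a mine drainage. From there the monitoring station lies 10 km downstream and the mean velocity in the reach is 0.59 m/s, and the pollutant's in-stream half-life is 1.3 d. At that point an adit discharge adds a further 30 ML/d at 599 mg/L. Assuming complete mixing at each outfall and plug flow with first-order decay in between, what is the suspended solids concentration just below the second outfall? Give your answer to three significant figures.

Mass balance: C = (598.0·4.500 + 27.90·98.50) / 625.9 = 5439/625.9 = 8.690 mg/L; combined flow 625.9 ML/d.
Travel time t = 10·1000 / 0.59 = 16950 s = 4.708 h.
Half-life 1.3 d → k = ln 2 / 1.3 = 0.5332 d⁻¹.
After decay, C = 8.690 × e^(−kt) = 8.690 × 0.9007 = 7.827 mg/L.
At the second outfall, C = (625.9·7.827 + 30.00·599.0) / (625.9 + 30.00) = 34.87 mg/L.

34.9 mg/L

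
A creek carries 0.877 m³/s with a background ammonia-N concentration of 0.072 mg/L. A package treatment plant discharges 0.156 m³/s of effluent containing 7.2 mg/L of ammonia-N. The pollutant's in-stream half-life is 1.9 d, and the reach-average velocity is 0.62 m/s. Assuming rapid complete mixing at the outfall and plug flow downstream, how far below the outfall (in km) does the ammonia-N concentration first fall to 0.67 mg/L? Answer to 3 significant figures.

Flow-weighted average: C = (0.8770·0.07200 + 0.1560·7.200) / 1.033 = 1.186/1.033 = 1.148 mg/L.
Half-life 1.9 d → k = ln 2 / 1.9 = 0.3648 d⁻¹.
Set 1.148·exp(−k·t) = 0.67 → t = ln(1.148/0.67)/k = 127600 s = 35.45 h.
Distance = v·t = 0.62·127600 = 79130 m = 79.13 km.

79.1 km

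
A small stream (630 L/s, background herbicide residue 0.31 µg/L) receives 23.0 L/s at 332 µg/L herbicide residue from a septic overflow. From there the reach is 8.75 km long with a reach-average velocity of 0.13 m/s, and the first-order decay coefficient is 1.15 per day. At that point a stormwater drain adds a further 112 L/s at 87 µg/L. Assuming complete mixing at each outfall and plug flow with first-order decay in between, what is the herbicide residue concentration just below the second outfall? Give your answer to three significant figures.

After mixing, C = (630.0·0.3100 + 23.00·332.0) / 653.0 = 7831/653.0 = 11.99 µg/L; combined flow 653.0 L/s.
Travel time t = 8.75·1000 / 0.13 = 67310 s = 18.70 h.
First-order decay: C = 11.99·exp(−k·t) = 11.99·0.4082 = 4.896 µg/L.
Second outfall: C = (653.0·4.896 + 112.0·87.00)/765.0 = 16.92 µg/L.

16.9 µg/L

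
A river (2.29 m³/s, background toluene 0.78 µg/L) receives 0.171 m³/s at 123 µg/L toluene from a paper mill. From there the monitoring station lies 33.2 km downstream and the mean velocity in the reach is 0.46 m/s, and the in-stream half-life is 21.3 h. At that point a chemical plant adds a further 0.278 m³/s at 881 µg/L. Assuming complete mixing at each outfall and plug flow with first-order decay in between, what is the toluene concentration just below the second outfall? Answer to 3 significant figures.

93.8 µg/L

Mixed concentration C = ΣQC/ΣQ = (2.290·0.7800 + 0.1710·123.0) / 2.461 = 22.82/2.461 = 9.272 µg/L; combined flow 2.461 m³/s.
Travel time t = 33.2·1000 / 0.46 = 72170 s = 20.05 h.
Half-life 21.3 h → k = ln 2 / 21.3 = 0.03254 h⁻¹ = 0.7810 d⁻¹.
Decay over the reach: 9.272·exp(−kt) = 9.272·0.5208 = 4.829 µg/L.
At the second outfall, C = (2.461·4.829 + 0.2780·881.0) / (2.461 + 0.2780) = 93.76 µg/L.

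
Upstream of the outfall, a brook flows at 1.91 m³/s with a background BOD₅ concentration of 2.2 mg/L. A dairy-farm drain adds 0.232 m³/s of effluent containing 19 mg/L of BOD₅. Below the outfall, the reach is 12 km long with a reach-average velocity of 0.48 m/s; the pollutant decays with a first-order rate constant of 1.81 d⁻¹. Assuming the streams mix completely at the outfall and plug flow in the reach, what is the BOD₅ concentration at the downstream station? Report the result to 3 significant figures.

2.38 mg/L

After mixing, C = (1.910·2.200 + 0.2320·19.00) / 2.142 = 8.610/2.142 = 4.020 mg/L.
Travel time t = 12·1000 / 0.48 = 25000 s = 6.944 h.
First-order decay: C = 4.020·exp(−k·t) = 4.020·0.5923 = 2.381 mg/L.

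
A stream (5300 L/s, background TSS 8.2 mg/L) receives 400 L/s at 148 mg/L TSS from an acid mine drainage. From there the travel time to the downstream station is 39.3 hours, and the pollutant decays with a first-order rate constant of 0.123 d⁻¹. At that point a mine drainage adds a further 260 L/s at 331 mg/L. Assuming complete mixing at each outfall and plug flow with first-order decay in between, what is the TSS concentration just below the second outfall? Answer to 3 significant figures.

After mixing, C = (5300·8.200 + 400.0·148.0) / 5700 = 102700/5700 = 18.01 mg/L; combined flow 5700 L/s.
Applying C = C₀e^(−kt): 18.01 × 0.8176 = 14.72 mg/L.
Second outfall: C = (5700·14.72 + 260.0·331.0)/5960 = 28.52 mg/L.

28.5 mg/L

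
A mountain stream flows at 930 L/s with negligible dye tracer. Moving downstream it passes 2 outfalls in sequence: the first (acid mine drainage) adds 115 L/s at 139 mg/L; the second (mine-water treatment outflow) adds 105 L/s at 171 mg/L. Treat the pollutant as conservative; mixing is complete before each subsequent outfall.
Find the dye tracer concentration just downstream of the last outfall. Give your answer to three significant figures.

29.5 mg/L

After outfall 1: Q = 930.0 + 115.0 = 1045 L/s; C = (930.0·0 + 115.0·139.0)/1045 = 15.30 mg/L.
After outfall 2: Q = 1045 + 105.0 = 1150 L/s; C = (1045·15.30 + 105.0·171.0)/1150 = 29.51 mg/L.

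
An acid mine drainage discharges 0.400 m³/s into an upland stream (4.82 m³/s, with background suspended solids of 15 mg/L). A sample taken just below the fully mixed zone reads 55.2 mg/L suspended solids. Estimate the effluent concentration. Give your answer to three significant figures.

540 mg/L

Mass balance: 4.820·15.00 + 0.4000·Cₑ = 5.220·55.20
→ Cₑ = (5.220·55.20 − 4.820·15.00) / 0.4000 = 539.6 mg/L.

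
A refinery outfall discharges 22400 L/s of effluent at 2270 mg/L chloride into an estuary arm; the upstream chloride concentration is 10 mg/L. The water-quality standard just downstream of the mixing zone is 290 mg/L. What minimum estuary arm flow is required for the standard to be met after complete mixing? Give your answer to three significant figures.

158000 L/s

Set C_mix = 290: (Q·10.00 + 22400·2270) / (Q + 22400) = 290
→ Q = 22400·(2270 − 290)/(290 − 10.00) = 158400 L/s.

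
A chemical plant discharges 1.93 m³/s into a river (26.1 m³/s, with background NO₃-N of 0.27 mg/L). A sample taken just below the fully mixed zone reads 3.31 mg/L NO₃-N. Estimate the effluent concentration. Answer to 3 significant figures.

44.4 mg/L

Mass balance: 26.10·0.2700 + 1.930·Cₑ = 28.03·3.310
→ Cₑ = (28.03·3.310 − 26.10·0.2700) / 1.930 = 44.42 mg/L.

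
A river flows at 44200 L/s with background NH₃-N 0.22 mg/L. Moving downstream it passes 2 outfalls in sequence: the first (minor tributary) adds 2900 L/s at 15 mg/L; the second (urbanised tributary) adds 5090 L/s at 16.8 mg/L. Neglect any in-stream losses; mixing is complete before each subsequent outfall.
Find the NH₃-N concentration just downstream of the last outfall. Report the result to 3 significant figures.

2.66 mg/L

Below outfall 1: Q → 47100 L/s, C = (44200·0.2200 + 2900·15.00)/47100 = 1.130 mg/L.
Below outfall 2: Q → 52190 L/s, C = (47100·1.130 + 5090·16.80)/52190 = 2.658 mg/L.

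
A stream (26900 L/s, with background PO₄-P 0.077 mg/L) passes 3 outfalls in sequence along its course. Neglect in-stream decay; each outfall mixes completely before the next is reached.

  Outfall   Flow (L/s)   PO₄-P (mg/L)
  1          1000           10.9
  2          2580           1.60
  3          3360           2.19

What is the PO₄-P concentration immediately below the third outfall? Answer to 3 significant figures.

Outfall 1: combined Q = 27900 L/s; C = (26900·0.07700 + 1000·10.90)/27900 = 0.4649 mg/L.
Outfall 2: combined Q = 30480 L/s; C = (27900·0.4649 + 2580·1.600)/30480 = 0.5610 mg/L.
Outfall 3: combined Q = 33840 L/s; C = (30480·0.5610 + 3360·2.190)/33840 = 0.7227 mg/L.

0.723 mg/L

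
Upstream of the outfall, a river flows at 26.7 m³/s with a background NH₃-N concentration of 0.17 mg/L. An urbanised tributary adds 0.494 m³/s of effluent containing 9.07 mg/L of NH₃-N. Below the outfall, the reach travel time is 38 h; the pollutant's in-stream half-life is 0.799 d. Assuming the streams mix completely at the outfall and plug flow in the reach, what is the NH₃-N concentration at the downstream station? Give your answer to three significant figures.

0.0840 mg/L

Mass balance: C = (26.70·0.1700 + 0.4940·9.070) / 27.19 = 9.020/27.19 = 0.3317 mg/L.
Half-life 0.799 d → k = ln 2 / 0.799 = 0.8675 d⁻¹.
Decay over the reach: 0.3317·exp(−kt) = 0.3317·0.2532 = 0.08398 mg/L.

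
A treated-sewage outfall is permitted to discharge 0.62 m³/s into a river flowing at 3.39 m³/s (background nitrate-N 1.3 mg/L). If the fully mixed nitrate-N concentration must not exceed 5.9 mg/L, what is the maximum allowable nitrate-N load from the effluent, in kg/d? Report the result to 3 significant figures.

Mass balance at the limit: 3.390·1.300 + 0.6200·Cₑ = 4.010·5.9 → Cₑ = 31.05 mg/L.
Load = 0.6200 m³/s × 31.05 g/m³ × 86 400 s/d = 1663 kg/d.

1660 kg/d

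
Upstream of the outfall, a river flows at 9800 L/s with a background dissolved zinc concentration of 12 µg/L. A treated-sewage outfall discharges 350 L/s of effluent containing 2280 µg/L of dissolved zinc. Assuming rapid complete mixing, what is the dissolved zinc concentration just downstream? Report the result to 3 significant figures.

90.2 µg/L

Flow-weighted average: C = (9800·12.00 + 350.0·2280) / 10150 = 915600/10150 = 90.21 µg/L.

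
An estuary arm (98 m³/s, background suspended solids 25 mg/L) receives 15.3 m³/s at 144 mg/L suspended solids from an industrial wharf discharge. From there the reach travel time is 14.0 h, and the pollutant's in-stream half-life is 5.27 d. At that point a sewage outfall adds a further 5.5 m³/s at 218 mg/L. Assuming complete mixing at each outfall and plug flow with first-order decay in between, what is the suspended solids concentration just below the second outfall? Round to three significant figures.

46.4 mg/L

After mixing, C = (98.00·25.00 + 15.30·144.0) / 113.3 = 4653/113.3 = 41.07 mg/L; combined flow 113.3 m³/s.
Half-life 5.27 d → k = ln 2 / 5.27 = 0.1315 d⁻¹.
Decay over the reach: 41.07·exp(−kt) = 41.07·0.9261 = 38.04 mg/L.
At the second outfall, C = (113.3·38.04 + 5.500·218.0) / (113.3 + 5.500) = 46.37 mg/L.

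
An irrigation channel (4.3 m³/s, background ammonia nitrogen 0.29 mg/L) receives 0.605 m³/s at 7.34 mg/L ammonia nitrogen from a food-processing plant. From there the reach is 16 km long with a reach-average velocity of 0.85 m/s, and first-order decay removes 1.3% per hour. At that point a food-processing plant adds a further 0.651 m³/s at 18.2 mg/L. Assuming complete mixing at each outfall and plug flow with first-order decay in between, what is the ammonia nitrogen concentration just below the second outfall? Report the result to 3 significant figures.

Mass balance: C = (4.300·0.2900 + 0.6050·7.340) / 4.905 = 5.688/4.905 = 1.160 mg/L; combined flow 4.905 m³/s.
Travel time t = 16·1000 / 0.85 = 18820 s = 5.229 h.
1.3%/h lost → k = −ln(1 − 0.013) = 0.01309 h⁻¹.
After decay, C = 1.160 × e^(−kt) = 1.160 × 0.9339 = 1.083 mg/L.
Second outfall: C = (4.905·1.083 + 0.6510·18.20)/5.556 = 3.089 mg/L.

3.09 mg/L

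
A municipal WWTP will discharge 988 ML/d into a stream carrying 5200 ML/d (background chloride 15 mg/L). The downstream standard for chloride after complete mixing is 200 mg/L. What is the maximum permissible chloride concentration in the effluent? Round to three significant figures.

At the limit, (Qr·Cr + Qe·Cₑ)/(Qr + Qe) = 200:
Cₑ = (6188·200 − 5200·15.00) / 988.0 = 1174 mg/L.

1170 mg/L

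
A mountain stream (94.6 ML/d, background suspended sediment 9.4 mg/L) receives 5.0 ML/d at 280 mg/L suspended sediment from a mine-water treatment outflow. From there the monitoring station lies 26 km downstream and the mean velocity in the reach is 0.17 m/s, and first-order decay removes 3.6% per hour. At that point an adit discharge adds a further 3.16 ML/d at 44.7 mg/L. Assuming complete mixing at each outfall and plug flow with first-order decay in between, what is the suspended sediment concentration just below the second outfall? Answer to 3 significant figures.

After mixing, C = (94.60·9.400 + 5.000·280.0) / 99.60 = 2289/99.60 = 22.98 mg/L; combined flow 99.60 ML/d.
Travel time t = 26·1000 / 0.17 = 152900 s = 42.48 h.
3.6%/h lost → k = −ln(1 − 0.036) = 0.03666 h⁻¹.
Applying C = C₀e^(−kt): 22.98 × 0.2106 = 4.841 mg/L.
At the second outfall, C = (99.60·4.841 + 3.160·44.70) / (99.60 + 3.160) = 6.067 mg/L.

6.07 mg/L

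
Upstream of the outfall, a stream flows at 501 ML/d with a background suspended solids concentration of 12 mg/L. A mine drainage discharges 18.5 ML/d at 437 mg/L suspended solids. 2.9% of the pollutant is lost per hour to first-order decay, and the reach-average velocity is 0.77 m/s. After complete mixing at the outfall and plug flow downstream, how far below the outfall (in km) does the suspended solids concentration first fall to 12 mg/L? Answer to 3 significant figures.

76.9 km

Conservation of mass: C = (501.0·12.00 + 18.50·437.0) / 519.5 = 14100/519.5 = 27.13 mg/L.
2.9%/h lost → k = −ln(1 − 0.029) = 0.02943 h⁻¹.
Set 27.13·exp(−k·t) = 12 → t = ln(27.13/12)/k = 99810 s = 27.72 h.
Distance = v·t = 0.77·99810 = 76850 m = 76.85 km.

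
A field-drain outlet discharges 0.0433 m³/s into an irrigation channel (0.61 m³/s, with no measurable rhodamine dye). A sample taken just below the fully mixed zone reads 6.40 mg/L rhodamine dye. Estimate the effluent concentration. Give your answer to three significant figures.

96.6 mg/L

Mass balance: 0.6100·0 + 0.04330·Cₑ = 0.6533·6.400
→ Cₑ = (0.6533·6.400 − 0.6100·0) / 0.04330 = 96.56 mg/L.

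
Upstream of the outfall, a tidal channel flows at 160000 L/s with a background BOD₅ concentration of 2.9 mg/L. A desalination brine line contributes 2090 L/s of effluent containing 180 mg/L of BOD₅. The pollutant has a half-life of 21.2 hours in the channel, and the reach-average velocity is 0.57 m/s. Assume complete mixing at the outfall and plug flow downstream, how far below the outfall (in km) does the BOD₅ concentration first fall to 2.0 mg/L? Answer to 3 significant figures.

59.8 km

Conservation of mass: C = (160000·2.900 + 2090·180.0) / 162100 = 840200/162100 = 5.184 mg/L.
Half-life 21.2 h → k = ln 2 / 21.2 = 0.03270 h⁻¹ = 0.7847 d⁻¹.
Set 5.184·exp(−k·t) = 2.0 → t = ln(5.184/2.0)/k = 104900 s = 29.13 h.
Distance = v·t = 0.57·104900 = 59770 m = 59.77 km.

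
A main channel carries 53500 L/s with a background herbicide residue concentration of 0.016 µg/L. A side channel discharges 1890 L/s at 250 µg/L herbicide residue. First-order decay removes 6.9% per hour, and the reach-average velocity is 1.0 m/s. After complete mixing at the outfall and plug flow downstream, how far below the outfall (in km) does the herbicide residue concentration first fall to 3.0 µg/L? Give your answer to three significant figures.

52.7 km

Conservation of mass: C = (53500·0.01600 + 1890·250.0) / 55390 = 473400/55390 = 8.546 µg/L.
6.9%/h lost → k = −ln(1 − 0.069) = 0.07150 h⁻¹.
Set 8.546·exp(−k·t) = 3.0 → t = ln(8.546/3.0)/k = 52710 s = 14.64 h.
Distance = v·t = 1.0·52710 = 52710 m = 52.71 km.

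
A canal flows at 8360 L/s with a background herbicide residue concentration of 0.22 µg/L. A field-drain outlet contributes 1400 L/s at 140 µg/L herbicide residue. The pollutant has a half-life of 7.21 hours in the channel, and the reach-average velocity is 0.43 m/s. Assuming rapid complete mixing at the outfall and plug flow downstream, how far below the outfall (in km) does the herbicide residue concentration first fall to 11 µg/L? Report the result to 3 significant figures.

After mixing, C = (8360·0.2200 + 1400·140.0) / 9760 = 197800/9760 = 20.27 µg/L.
Half-life 7.21 h → k = ln 2 / 7.21 = 0.09614 h⁻¹ = 2.307 d⁻¹.
Set 20.27·exp(−k·t) = 11 → t = ln(20.27/11)/k = 22890 s = 6.358 h.
Distance = v·t = 0.43·22890 = 9843 m = 9.843 km.

9.84 km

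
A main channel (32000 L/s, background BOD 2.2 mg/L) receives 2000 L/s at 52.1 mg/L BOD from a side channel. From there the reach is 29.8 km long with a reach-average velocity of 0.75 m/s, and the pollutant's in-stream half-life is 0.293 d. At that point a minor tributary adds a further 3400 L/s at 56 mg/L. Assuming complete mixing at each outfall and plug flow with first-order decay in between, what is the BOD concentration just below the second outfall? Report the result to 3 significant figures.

After mixing, C = (32000·2.200 + 2000·52.10) / 34000 = 174600/34000 = 5.135 mg/L; combined flow 34000 L/s.
Travel time t = 29.8·1000 / 0.75 = 39730 s = 11.04 h.
Half-life 0.293 d → k = ln 2 / 0.293 = 2.366 d⁻¹.
First-order decay: C = 5.135·exp(−k·t) = 5.135·0.3369 = 1.730 mg/L.
At the second outfall, C = (34000·1.730 + 3400·56.00) / (34000 + 3400) = 6.664 mg/L.

6.66 mg/L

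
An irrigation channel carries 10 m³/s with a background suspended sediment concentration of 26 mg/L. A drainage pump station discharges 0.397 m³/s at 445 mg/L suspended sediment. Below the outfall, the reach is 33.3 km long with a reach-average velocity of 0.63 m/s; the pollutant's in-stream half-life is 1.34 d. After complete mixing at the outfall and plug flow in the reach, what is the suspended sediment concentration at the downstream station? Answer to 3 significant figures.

30.6 mg/L

Mixed concentration C = ΣQC/ΣQ = (10.00·26.00 + 0.3970·445.0) / 10.40 = 436.7/10.40 = 42.00 mg/L.
Travel time t = 33.3·1000 / 0.63 = 52860 s = 14.68 h.
Half-life 1.34 d → k = ln 2 / 1.34 = 0.5173 d⁻¹.
After decay, C = 42.00 × e^(−kt) = 42.00 × 0.7287 = 30.61 mg/L.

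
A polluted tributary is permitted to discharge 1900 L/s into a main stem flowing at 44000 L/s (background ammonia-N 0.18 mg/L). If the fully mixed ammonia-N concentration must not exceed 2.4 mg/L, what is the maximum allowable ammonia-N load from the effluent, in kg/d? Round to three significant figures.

8830 kg/d

Mass balance at the limit: 44000·0.1800 + 1900·Cₑ = 45900·2.4 → Cₑ = 53.81 mg/L.
1900 L/s = 1.900 m³/s. Load = 1.900 m³/s × 53.81 g/m³ × 86 400 s/d = 8834 kg/d.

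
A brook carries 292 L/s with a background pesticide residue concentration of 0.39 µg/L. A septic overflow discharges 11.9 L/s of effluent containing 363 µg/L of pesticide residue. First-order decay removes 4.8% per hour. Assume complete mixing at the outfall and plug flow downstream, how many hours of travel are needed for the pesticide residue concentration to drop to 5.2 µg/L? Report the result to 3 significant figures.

21.0 h

Conservation of mass: C = (292.0·0.3900 + 11.90·363.0) / 303.9 = 4434/303.9 = 14.59 µg/L.
4.8%/h lost → k = −ln(1 − 0.048) = 0.04919 h⁻¹.
14.59·exp(−k·t) = 5.2 → t = ln(14.59/5.2)/k = 75500 s = 20.97 h.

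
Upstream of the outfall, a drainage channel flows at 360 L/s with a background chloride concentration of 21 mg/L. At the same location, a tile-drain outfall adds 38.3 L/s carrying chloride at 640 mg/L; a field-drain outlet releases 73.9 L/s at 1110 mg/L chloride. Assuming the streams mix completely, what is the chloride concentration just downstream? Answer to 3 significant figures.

Mass balance: C = (360.0·21.00 + 38.30·640.0 + 73.90·1110) / 472.2 = 114100/472.2 = 241.6 mg/L.

242 mg/L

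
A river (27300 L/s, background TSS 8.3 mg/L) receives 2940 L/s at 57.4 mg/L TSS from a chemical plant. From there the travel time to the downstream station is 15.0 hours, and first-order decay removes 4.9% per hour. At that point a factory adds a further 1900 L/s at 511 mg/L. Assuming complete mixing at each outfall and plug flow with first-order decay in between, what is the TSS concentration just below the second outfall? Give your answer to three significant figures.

36.0 mg/L

Mixed concentration C = ΣQC/ΣQ = (27300·8.300 + 2940·57.40) / 30240 = 395300/30240 = 13.07 mg/L; combined flow 30240 L/s.
4.9%/h lost → k = −ln(1 − 0.049) = 0.05024 h⁻¹.
First-order decay: C = 13.07·exp(−k·t) = 13.07·0.4707 = 6.153 mg/L.
Second outfall: C = (30240·6.153 + 1900·511.0)/32140 = 36.00 mg/L.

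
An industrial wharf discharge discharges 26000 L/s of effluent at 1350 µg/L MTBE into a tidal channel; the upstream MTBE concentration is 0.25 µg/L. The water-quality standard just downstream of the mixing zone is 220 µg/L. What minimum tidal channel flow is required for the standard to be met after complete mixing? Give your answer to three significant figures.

Set C_mix = 220: (Q·0.2500 + 26000·1350) / (Q + 26000) = 220
→ Q = 26000·(1350 − 220)/(220 − 0.2500) = 133700 L/s.

134000 L/s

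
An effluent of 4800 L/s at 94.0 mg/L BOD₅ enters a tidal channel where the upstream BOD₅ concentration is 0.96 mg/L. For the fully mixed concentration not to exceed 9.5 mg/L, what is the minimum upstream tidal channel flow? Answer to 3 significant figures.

47500 L/s

Set C_mix = 9.5: (Q·0.9600 + 4800·94.00) / (Q + 4800) = 9.5
→ Q = 4800·(94.00 − 9.5)/(9.5 − 0.9600) = 47490 L/s.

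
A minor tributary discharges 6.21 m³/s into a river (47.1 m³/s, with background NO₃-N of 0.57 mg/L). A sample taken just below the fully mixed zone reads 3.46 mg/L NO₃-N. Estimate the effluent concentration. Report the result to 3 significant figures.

25.4 mg/L

Mass balance: 47.10·0.5700 + 6.210·Cₑ = 53.31·3.460
→ Cₑ = (53.31·3.460 − 47.10·0.5700) / 6.210 = 25.38 mg/L.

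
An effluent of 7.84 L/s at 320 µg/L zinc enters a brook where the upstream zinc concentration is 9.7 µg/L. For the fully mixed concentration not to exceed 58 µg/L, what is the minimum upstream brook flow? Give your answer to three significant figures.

Set C_mix = 58: (Q·9.700 + 7.840·320.0) / (Q + 7.840) = 58
→ Q = 7.840·(320.0 − 58)/(58 − 9.700) = 42.53 L/s.

42.5 L/s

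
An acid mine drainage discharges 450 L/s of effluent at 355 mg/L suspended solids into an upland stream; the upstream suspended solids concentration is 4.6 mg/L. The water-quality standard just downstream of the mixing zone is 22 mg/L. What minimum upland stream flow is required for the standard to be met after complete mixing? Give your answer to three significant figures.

8610 L/s

Set C_mix = 22: (Q·4.600 + 450.0·355.0) / (Q + 450.0) = 22
→ Q = 450.0·(355.0 − 22)/(22 − 4.600) = 8612 L/s.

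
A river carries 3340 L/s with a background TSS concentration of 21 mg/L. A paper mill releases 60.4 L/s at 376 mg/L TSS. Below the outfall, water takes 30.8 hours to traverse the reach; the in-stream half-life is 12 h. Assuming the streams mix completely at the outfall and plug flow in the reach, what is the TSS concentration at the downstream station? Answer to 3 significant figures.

Mass balance: C = (3340·21.00 + 60.40·376.0) / 3400 = 92850/3400 = 27.31 mg/L.
Half-life 12 h → k = ln 2 / 12 = 0.05776 h⁻¹ = 1.386 d⁻¹.
First-order decay: C = 27.31·exp(−k·t) = 27.31·0.1688 = 4.609 mg/L.

4.61 mg/L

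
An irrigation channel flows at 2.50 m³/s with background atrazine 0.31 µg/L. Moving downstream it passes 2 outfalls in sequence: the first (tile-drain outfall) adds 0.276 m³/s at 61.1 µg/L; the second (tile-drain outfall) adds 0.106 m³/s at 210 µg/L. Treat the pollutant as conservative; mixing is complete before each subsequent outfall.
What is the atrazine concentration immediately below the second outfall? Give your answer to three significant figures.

Below outfall 1: Q → 2.776 m³/s, C = (2.500·0.3100 + 0.2760·61.10)/2.776 = 6.354 µg/L.
Below outfall 2: Q → 2.882 m³/s, C = (2.776·6.354 + 0.1060·210.0)/2.882 = 13.84 µg/L.

13.8 µg/L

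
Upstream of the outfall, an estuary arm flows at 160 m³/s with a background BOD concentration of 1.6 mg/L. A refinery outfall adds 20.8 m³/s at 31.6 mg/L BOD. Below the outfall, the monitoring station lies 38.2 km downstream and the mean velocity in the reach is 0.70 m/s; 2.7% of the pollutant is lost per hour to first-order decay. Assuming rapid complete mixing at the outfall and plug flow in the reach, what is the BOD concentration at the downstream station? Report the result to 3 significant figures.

Flow-weighted average: C = (160.0·1.600 + 20.80·31.60) / 180.8 = 913.3/180.8 = 5.051 mg/L.
Travel time t = 38.2·1000 / 0.70 = 54570 s = 15.16 h.
2.7%/h lost → k = −ln(1 − 0.027) = 0.02737 h⁻¹.
Applying C = C₀e^(−kt): 5.051 × 0.6604 = 3.336 mg/L.

3.34 mg/L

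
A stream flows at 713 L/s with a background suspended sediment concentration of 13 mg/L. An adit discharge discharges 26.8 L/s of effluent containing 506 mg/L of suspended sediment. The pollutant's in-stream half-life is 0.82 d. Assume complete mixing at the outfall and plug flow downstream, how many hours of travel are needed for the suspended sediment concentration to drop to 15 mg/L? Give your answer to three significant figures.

Mass balance: C = (713.0·13.00 + 26.80·506.0) / 739.8 = 22830/739.8 = 30.86 mg/L.
Half-life 0.82 d → k = ln 2 / 0.82 = 0.8453 d⁻¹.
30.86·exp(−k·t) = 15 → t = ln(30.86/15)/k = 73730 s = 20.48 h.

20.5 h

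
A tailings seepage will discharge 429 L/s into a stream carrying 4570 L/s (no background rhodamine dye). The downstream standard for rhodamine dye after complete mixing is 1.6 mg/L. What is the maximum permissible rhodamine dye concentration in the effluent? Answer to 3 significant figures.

18.6 mg/L

At the limit, (Qr·Cr + Qe·Cₑ)/(Qr + Qe) = 1.6:
Cₑ = (4999·1.6 − 4570·0) / 429.0 = 18.64 mg/L.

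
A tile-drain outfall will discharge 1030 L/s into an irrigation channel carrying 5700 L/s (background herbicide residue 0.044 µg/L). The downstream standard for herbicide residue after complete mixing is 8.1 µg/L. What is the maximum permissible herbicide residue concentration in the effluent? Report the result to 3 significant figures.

52.7 µg/L

At the limit, (Qr·Cr + Qe·Cₑ)/(Qr + Qe) = 8.1:
Cₑ = (6730·8.1 − 5700·0.04400) / 1030 = 52.68 µg/L.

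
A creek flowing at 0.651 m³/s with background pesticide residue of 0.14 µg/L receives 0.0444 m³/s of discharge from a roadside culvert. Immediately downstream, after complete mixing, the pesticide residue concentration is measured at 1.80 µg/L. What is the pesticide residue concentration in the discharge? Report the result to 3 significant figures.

26.1 µg/L

Mass balance: 0.6510·0.1400 + 0.04440·Cₑ = 0.6954·1.800
→ Cₑ = (0.6954·1.800 − 0.6510·0.1400) / 0.04440 = 26.14 µg/L.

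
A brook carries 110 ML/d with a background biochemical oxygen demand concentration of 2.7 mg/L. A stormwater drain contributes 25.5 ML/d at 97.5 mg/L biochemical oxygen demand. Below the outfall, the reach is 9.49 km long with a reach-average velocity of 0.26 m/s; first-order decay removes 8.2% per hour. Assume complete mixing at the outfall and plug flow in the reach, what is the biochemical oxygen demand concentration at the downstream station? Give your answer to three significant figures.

8.63 mg/L

Conservation of mass: C = (110.0·2.700 + 25.50·97.50) / 135.5 = 2783/135.5 = 20.54 mg/L.
Travel time t = 9.49·1000 / 0.26 = 36500 s = 10.14 h.
8.2%/h lost → k = −ln(1 − 0.082) = 0.08556 h⁻¹.
Decay over the reach: 20.54·exp(−kt) = 20.54·0.4200 = 8.627 mg/L.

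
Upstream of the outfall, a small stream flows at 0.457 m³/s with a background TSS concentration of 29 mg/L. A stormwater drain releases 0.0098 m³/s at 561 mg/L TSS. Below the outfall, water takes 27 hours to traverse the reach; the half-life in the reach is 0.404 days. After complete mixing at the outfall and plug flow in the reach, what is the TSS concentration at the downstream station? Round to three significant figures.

5.83 mg/L

Mass balance: C = (0.4570·29.00 + 0.009800·561.0) / 0.4668 = 18.75/0.4668 = 40.17 mg/L.
Half-life 0.404 d → k = ln 2 / 0.404 = 1.716 d⁻¹.
Decay over the reach: 40.17·exp(−kt) = 40.17·0.1451 = 5.829 mg/L.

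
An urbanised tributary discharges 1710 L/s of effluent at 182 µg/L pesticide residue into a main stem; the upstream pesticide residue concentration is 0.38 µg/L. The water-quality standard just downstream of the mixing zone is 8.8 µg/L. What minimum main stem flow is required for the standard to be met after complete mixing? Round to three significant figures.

Set C_mix = 8.8: (Q·0.3800 + 1710·182.0) / (Q + 1710) = 8.8
→ Q = 1710·(182.0 − 8.8)/(8.8 − 0.3800) = 35170 L/s.

35200 L/s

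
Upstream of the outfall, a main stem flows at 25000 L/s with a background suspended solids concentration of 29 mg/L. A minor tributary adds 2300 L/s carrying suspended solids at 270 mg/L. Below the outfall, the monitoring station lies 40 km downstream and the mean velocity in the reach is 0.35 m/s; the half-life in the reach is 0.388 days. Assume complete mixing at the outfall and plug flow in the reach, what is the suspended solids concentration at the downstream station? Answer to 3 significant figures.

4.64 mg/L

Mixed concentration C = ΣQC/ΣQ = (25000·29.00 + 2300·270.0) / 27300 = 1346000/27300 = 49.30 mg/L.
Travel time t = 40·1000 / 0.35 = 114300 s = 31.75 h.
Half-life 0.388 d → k = ln 2 / 0.388 = 1.786 d⁻¹.
First-order decay: C = 49.30·exp(−k·t) = 49.30·0.09413 = 4.641 mg/L.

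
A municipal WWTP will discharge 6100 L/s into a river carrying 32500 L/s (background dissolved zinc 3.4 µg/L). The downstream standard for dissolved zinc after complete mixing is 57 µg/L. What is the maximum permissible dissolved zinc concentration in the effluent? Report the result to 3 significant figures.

At the limit, (Qr·Cr + Qe·Cₑ)/(Qr + Qe) = 57:
Cₑ = (38600·57 − 32500·3.400) / 6100 = 342.6 µg/L.

343 µg/L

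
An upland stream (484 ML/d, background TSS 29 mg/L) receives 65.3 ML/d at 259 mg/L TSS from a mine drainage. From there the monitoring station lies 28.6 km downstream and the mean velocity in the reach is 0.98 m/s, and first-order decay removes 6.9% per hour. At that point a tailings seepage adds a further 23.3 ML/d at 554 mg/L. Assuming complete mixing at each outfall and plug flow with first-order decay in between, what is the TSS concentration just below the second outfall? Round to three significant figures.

52.8 mg/L

Mixed concentration C = ΣQC/ΣQ = (484.0·29.00 + 65.30·259.0) / 549.3 = 30950/549.3 = 56.34 mg/L; combined flow 549.3 ML/d.
Travel time t = 28.6·1000 / 0.98 = 29180 s = 8.107 h.
6.9%/h lost → k = −ln(1 − 0.069) = 0.07150 h⁻¹.
Decay over the reach: 56.34·exp(−kt) = 56.34·0.5601 = 31.56 mg/L.
Second outfall: C = (549.3·31.56 + 23.30·554.0)/572.6 = 52.82 mg/L.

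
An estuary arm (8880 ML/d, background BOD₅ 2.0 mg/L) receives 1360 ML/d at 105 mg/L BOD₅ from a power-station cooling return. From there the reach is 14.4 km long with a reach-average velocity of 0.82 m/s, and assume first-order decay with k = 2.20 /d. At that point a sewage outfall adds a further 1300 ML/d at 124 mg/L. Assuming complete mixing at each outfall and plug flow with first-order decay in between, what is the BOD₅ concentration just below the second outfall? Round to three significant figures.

22.9 mg/L

Mass balance: C = (8880·2.000 + 1360·105.0) / 10240 = 160600/10240 = 15.68 mg/L; combined flow 10240 ML/d.
Travel time t = 14.4·1000 / 0.82 = 17560 s = 4.878 h.
Decay over the reach: 15.68·exp(−kt) = 15.68·0.6394 = 10.03 mg/L.
Second outfall: C = (10240·10.03 + 1300·124.0)/11540 = 22.87 mg/L.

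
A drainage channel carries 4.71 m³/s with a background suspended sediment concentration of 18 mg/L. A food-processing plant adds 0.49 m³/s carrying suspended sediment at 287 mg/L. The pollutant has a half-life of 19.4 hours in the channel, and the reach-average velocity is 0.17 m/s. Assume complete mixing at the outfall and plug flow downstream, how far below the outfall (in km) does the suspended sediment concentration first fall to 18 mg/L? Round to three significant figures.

Mixed concentration C = ΣQC/ΣQ = (4.710·18.00 + 0.4900·287.0) / 5.200 = 225.4/5.200 = 43.35 mg/L.
Half-life 19.4 h → k = ln 2 / 19.4 = 0.03573 h⁻¹ = 0.8575 d⁻¹.
Set 43.35·exp(−k·t) = 18 → t = ln(43.35/18)/k = 88560 s = 24.60 h.
Distance = v·t = 0.17·88560 = 15050 m = 15.05 km.

15.1 km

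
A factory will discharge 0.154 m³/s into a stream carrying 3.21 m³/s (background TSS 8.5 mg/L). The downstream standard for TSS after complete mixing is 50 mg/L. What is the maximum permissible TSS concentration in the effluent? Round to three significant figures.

915 mg/L

At the limit, (Qr·Cr + Qe·Cₑ)/(Qr + Qe) = 50:
Cₑ = (3.364·50 − 3.210·8.500) / 0.1540 = 915.0 mg/L.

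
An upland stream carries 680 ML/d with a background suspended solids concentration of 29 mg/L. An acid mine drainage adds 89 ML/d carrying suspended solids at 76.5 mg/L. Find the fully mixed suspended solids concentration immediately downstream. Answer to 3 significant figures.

34.5 mg/L

Conservation of mass: C = (680.0·29.00 + 89.00·76.50) / 769.0 = 26530/769.0 = 34.50 mg/L.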